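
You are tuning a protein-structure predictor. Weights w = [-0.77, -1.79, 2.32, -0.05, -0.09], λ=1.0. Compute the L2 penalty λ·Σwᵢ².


‖w‖₂² = (-0.77)² + (-1.79)² + (2.32)² + (-0.05)² + (-0.09)²
     = 0.5929 + 3.2041 + 5.3824 + 0.0025 + 0.0081
     = 9.19
λ·‖w‖₂² = 1.0·9.19 = 9.19

9.19


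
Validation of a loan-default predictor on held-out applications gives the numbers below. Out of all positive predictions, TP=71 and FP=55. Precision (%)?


Precision = TP/(TP+FP)
= 71/(71+55)
= 71/126 = 56.35%

56.35%


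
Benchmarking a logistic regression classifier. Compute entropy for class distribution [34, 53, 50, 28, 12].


Probabilities: [34/177, 53/177, 50/177, 28/177, 12/177] ≈ [0.1921, 0.2994, 0.2825, 0.1582, 0.0678]
H = -((34/177)·log₂(34/177) + (53/177)·log₂(53/177) + (50/177)·log₂(50/177) + (28/177)·log₂(28/177) + (12/177)·log₂(12/177))
  = 2.1774 bits

2.1774 bits


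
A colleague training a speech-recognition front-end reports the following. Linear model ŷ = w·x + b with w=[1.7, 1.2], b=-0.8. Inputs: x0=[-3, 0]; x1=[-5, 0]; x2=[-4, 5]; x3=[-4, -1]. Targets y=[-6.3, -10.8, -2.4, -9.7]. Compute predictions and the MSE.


ŷ0 = (1.7)·(-3) + (1.2)·(0) - 0.8 = -5.9
ŷ1 = (1.7)·(-5) + (1.2)·(0) - 0.8 = -9.3
ŷ2 = (1.7)·(-4) + (1.2)·(5) - 0.8 = -1.6
ŷ3 = (1.7)·(-4) + (1.2)·(-1) - 0.8 = -8.8
errors² = [0.16, 2.25, 0.64, 0.81]
MSE = 3.8600/4 = 0.965

0.965


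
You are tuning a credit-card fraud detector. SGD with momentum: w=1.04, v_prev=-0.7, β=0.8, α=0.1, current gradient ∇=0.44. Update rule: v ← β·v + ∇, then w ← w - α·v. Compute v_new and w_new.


v_new = 0.8·-0.7 + 0.44 = -0.56 + 0.44 = -0.12
w_new = 1.04 - 0.1·-0.12 = 1.04 + 0.012 = 1.052

v_new=-0.12, w_new=1.052


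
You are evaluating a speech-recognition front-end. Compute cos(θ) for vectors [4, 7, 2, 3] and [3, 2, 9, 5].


A·B = 4·3 + 7·2 + 2·9 + 3·5 = 59
‖A‖ = √78 = 8.8318, ‖B‖ = √119 = 10.9087
cos = 59/(√78·√119) = 59/√9282 = 0.6124

0.6124


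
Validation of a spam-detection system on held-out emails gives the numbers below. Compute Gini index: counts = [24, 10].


Probabilities: [24/34, 10/34] ≈ [0.7059, 0.2941]
Σpᵢ² = (576 + 100)/34² = 676/1156
Gini = 1 - Σpᵢ² = 1 - 676/1156 = 0.4152

0.4152


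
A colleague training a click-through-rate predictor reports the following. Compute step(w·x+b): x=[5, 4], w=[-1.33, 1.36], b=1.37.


z = (5)·(-1.33) + (4)·(1.36) + 1.37
  = 0.16
step(z) = 1 (z≥0)

1


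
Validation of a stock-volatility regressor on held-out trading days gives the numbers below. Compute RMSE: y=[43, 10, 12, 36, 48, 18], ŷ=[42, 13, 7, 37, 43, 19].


MSE = 62/6 = 10.3333
RMSE = √(62/6) = 3.2146

3.2146


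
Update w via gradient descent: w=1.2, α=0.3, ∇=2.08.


w_new = w - α·∇
= 1.2 - 0.3·2.08
= 1.2 - 0.624
= 0.576

0.576


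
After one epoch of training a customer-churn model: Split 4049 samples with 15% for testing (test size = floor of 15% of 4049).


Test = ⌊4049·15/100⌋ = 607
Train = 4049 - 607 = 3442

Train: 3442, Test: 607


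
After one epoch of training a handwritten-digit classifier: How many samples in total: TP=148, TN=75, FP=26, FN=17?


Total = TP + TN + FP + FN
= 148 + 75 + 26 + 17
= 266
(Predicted positive: 174, predicted negative: 92)

266


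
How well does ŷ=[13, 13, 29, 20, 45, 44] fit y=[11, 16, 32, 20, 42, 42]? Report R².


ȳ = 27.1667
SS_res = Σ(y-ŷ)² = 35
SS_tot = Σ(y-ȳ)² = 900.83
R² = 1 - SS_res/SS_tot = 1 - 0.0389 = 0.9611

0.9611


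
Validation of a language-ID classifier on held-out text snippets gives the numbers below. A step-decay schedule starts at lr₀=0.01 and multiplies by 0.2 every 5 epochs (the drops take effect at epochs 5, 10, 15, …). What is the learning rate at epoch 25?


n_drops = ⌊25/5⌋ = 5
lr = 0.01·0.2^5 = 0.01·0.00032 = 0.0000032

0.0000032


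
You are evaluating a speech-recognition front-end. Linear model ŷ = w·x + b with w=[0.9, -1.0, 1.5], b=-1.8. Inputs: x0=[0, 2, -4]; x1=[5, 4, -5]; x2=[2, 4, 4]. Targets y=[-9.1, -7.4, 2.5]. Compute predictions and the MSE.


ŷ0 = (0.9)·(0) + (-1.0)·(2) + (1.5)·(-4) - 1.8 = -9.8
ŷ1 = (0.9)·(5) + (-1.0)·(4) + (1.5)·(-5) - 1.8 = -8.8
ŷ2 = (0.9)·(2) + (-1.0)·(4) + (1.5)·(4) - 1.8 = 2.0
errors² = [0.49, 1.96, 0.25]
MSE = 2.7000/3 = 0.9

0.9


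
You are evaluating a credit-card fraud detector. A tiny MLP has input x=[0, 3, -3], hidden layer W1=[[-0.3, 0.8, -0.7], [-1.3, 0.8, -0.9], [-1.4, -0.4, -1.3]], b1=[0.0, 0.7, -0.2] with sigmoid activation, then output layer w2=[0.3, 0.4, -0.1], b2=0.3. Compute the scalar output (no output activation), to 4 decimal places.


z1[0] = (-0.3)·(0) + (0.8)·(3) + (-0.7)·(-3) + 0.0 = 4.5
z1[1] = (-1.3)·(0) + (0.8)·(3) + (-0.9)·(-3) + 0.7 = 5.8
z1[2] = (-1.4)·(0) + (-0.4)·(3) + (-1.3)·(-3) - 0.2 = 2.5
h = sigmoid(z1) = [0.989, 0.997, 0.9241]
output = (0.3)·(0.989) + (0.4)·(0.997) + (-0.1)·(0.9241) + 0.3 = 0.9031

0.9031


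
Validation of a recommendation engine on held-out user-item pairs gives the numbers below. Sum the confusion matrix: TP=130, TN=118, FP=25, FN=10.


Total = TP + TN + FP + FN
= 130 + 118 + 25 + 10
= 283
(Predicted positive: 155, predicted negative: 128)

283


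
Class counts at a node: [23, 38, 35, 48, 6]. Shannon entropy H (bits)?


Probabilities: [23/150, 38/150, 35/150, 48/150, 6/150] ≈ [0.1533, 0.2533, 0.2333, 0.32, 0.04]
H = -((23/150)·log₂(23/150) + (38/150)·log₂(38/150) + (35/150)·log₂(35/150) + (48/150)·log₂(48/150) + (6/150)·log₂(6/150))
  = 2.1183 bits

2.1183 bits


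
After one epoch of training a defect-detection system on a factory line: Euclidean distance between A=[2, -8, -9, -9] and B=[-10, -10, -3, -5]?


d = √((2+ 10)² + (-8+ 10)² + (-9+ 3)² + (-9+ 5)²)
  = √(144 + 4 + 36 + 16)
  = √200 = 14.1421

14.1421


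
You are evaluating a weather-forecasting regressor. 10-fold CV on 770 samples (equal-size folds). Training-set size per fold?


Fold size = 770/10 = 77
Training per fold = 770 - 77 = 693

693


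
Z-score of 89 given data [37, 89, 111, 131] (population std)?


μ = 92, σ = 35.0571
z = (89 - 92)/35.0571 = -0.0856

-0.0856


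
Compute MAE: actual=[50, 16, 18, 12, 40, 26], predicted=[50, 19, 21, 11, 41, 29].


Absolute errors: |50-50|=0, |16-19|=3, |18-21|=3, |12-11|=1, |40-41|=1, |26-29|=3
Sum = 11
MAE = 11/6 = 11/6

11/6


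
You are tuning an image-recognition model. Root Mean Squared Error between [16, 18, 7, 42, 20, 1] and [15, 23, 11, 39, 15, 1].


MSE = 76/6 = 12.6667
RMSE = √(76/6) = 3.559

3.559


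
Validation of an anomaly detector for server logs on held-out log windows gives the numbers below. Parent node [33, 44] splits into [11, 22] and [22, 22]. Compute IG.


Parent = [33, 44], H_parent = 0.9852
H_left = 0.9183 (n=33), H_right = 1 (n=44)
H_children = (33/77)·0.9183 + (44/77)·1 = 0.965
IG = 0.9852 - 0.965 = 0.0202

0.0202


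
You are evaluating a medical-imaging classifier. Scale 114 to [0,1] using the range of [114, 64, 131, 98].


min=64, max=131
(114-64)/(131-64) = 50/67 = 0.7463

0.7463


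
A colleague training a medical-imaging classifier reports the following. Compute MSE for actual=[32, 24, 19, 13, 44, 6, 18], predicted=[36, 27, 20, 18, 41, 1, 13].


Squared errors: (32-36)²=16, (24-27)²=9, (19-20)²=1, (13-18)²=25, (44-41)²=9, (6-1)²=25, (18-13)²=25
Sum = 110
MSE = 110/7 = 110/7

110/7


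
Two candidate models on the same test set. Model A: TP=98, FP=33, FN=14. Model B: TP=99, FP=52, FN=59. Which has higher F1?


Model A: P=98/131=0.7481, R=98/112=0.875, F1=2PR/(P+R)=2TP/(2TP+FP+FN)=196/243=0.8066
Model B: P=99/151=0.6556, R=99/158=0.6266, F1=2PR/(P+R)=2TP/(2TP+FP+FN)=198/309=0.6408
0.8066 > 0.6408 → Model A

Model A


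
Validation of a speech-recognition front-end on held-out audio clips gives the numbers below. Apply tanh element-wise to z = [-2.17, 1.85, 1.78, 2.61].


tanh(-2.17) = -0.9743
tanh(1.85) = 0.9517
tanh(1.78) = 0.9447
tanh(2.61) = 0.9892
result = [-0.9743, 0.9517, 0.9447, 0.9892]

[-0.9743, 0.9517, 0.9447, 0.9892]


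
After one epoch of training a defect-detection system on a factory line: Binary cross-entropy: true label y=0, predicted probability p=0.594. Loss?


BCE = -[y·ln(p) + (1-y)·ln(1-p)]
= -0 - 1·ln(1-0.594)
= -ln(0.406) = 0.9014

0.9014


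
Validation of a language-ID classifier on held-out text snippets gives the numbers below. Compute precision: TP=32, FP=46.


Precision = TP/(TP+FP)
= 32/(32+46)
= 32/78 = 41.03%

41.03%


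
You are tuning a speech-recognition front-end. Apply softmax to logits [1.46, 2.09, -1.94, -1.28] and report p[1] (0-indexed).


Exponentials: e^1.46=4.306, e^2.09=8.0849, e^-1.94=0.1437, e^-1.28=0.278
Sum = 12.8126
Softmax = [0.3361, 0.631, 0.0112, 0.0217]
p[1] = 8.0849/12.8126 = 0.631

0.631


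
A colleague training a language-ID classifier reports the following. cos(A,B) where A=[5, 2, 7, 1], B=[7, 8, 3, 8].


A·B = 5·7 + 2·8 + 7·3 + 1·8 = 80
‖A‖ = √79 = 8.8882, ‖B‖ = √186 = 13.6382
cos = 80/(√79·√186) = 80/√14694 = 0.66

0.66


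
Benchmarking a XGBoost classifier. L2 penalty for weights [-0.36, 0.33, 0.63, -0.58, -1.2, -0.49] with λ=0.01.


‖w‖₂² = (-0.36)² + (0.33)² + (0.63)² + (-0.58)² + (-1.2)² + (-0.49)²
     = 0.1296 + 0.1089 + 0.3969 + 0.3364 + 1.44 + 0.2401
     = 2.6519
λ·‖w‖₂² = 0.01·2.6519 = 0.026519

0.026519


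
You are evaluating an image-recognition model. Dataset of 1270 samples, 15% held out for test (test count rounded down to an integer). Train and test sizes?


Test = ⌊1270·15/100⌋ = 190
Train = 1270 - 190 = 1080

Train: 1080, Test: 190


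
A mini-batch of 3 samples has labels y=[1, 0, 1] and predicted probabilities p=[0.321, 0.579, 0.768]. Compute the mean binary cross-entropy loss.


L[0] = -ln(0.321) = 1.1363
L[1] = -ln(1-0.579) = -ln(0.421) = 0.8651
L[2] = -ln(0.768) = 0.264
mean = (1.1363 + 0.8651 + 0.264)/3 = 0.7551

0.7551


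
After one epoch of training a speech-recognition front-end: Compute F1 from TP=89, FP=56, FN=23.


Precision = 89/145 = 0.6138
Recall = 89/112 = 0.7946
F1 = 2·P·R/(P+R) = 2·TP/(2·TP+FP+FN) = 178/(178+56+23) = 178/257 = 0.6926

0.6926


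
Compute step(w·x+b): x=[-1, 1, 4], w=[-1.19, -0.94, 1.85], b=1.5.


z = (-1)·(-1.19) + (1)·(-0.94) + (4)·(1.85) + 1.5
  = 9.15
step(z) = 1 (z≥0)

1


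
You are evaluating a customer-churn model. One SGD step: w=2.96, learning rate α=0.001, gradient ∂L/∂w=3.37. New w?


w_new = w - α·∇
= 2.96 - 0.001·3.37
= 2.96 - 0.00337
= 2.95663

2.95663


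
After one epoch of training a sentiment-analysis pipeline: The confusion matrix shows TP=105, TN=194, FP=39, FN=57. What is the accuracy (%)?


Accuracy = (TP+TN)/(TP+TN+FP+FN)
= (105+194)/(395)
= 299/395 = 75.7%

75.7%


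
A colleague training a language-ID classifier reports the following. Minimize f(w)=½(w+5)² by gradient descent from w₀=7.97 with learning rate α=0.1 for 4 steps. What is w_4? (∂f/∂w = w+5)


step 1: grad = 7.97+5 = 12.97; w = 7.97 - 0.1·(12.97) = 6.673
step 2: grad = 6.673+5 = 11.673; w = 6.673 - 0.1·(11.673) = 5.5057
step 3: grad = 5.5057+5 = 10.5057; w = 5.5057 - 0.1·(10.5057) = 4.45513
step 4: grad = 4.45513+5 = 9.45513; w = 4.45513 - 0.1·(9.45513) = 3.509617

3.509617


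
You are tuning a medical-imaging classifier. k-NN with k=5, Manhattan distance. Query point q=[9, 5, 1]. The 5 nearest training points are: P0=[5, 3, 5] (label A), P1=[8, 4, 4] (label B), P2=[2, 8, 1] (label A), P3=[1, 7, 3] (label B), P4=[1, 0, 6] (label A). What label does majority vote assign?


d(q,P0) = 10  (label A)
d(q,P1) = 5  (label B)
d(q,P2) = 10  (label A)
d(q,P3) = 12  (label B)
d(q,P4) = 18  (label A)
Votes: A=3, B=2
Majority → A

A


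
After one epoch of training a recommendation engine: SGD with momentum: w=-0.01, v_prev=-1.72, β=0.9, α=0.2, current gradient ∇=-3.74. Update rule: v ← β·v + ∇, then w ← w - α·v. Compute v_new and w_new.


v_new = 0.9·-1.72 - 3.74 = -1.548 - 3.74 = -5.288
w_new = -0.01 - 0.2·-5.288 = -0.01 + 1.0576 = 1.0476

v_new=-5.288, w_new=1.0476


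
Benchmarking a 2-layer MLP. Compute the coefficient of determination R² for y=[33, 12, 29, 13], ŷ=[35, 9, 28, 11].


ȳ = 21.75
SS_res = Σ(y-ŷ)² = 18
SS_tot = Σ(y-ȳ)² = 350.75
R² = 1 - SS_res/SS_tot = 1 - 0.0513 = 0.9487

0.9487


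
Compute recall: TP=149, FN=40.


Recall = TP/(TP+FN)
= 149/(149+40)
= 149/189 = 78.84%

78.84%


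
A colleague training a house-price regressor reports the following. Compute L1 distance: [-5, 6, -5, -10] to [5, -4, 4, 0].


d = |-5-5| + |6+ 4| + |-5-4| + |-10-0|
  = 10 + 10 + 9 + 10
  = 39

39


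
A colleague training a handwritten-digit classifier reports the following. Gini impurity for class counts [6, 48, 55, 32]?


Probabilities: [6/141, 48/141, 55/141, 32/141] ≈ [0.0426, 0.3404, 0.3901, 0.227]
Σpᵢ² = (36 + 2304 + 3025 + 1024)/141² = 6389/19881
Gini = 1 - Σpᵢ² = 1 - 6389/19881 = 0.6786

0.6786


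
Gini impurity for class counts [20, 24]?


Probabilities: [20/44, 24/44] ≈ [0.4545, 0.5455]
Σpᵢ² = (400 + 576)/44² = 976/1936
Gini = 1 - Σpᵢ² = 1 - 976/1936 = 0.4959

0.4959


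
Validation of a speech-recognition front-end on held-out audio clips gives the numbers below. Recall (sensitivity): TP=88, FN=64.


Recall = TP/(TP+FN)
= 88/(88+64)
= 88/152 = 57.89%

57.89%


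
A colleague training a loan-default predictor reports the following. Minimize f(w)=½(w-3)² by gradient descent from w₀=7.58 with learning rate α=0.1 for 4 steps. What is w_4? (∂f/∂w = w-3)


step 1: grad = 7.58-3 = 4.58; w = 7.58 - 0.1·(4.58) = 7.122
step 2: grad = 7.122-3 = 4.122; w = 7.122 - 0.1·(4.122) = 6.7098
step 3: grad = 6.7098-3 = 3.7098; w = 6.7098 - 0.1·(3.7098) = 6.33882
step 4: grad = 6.33882-3 = 3.33882; w = 6.33882 - 0.1·(3.33882) = 6.004938

6.004938


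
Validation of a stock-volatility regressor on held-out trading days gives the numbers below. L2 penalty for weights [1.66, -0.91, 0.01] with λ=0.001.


‖w‖₂² = (1.66)² + (-0.91)² + (0.01)²
     = 2.7556 + 0.8281 + 0.0001
     = 3.5838
λ·‖w‖₂² = 0.001·3.5838 = 0.003584

0.003584


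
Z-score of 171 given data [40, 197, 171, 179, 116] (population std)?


μ = 140.6, σ = 57.1055
z = (171 - 140.6)/57.1055 = 0.5323

0.5323


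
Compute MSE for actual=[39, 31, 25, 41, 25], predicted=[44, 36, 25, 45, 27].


Squared errors: (39-44)²=25, (31-36)²=25, (25-25)²=0, (41-45)²=16, (25-27)²=4
Sum = 70
MSE = 70/5 = 14

14


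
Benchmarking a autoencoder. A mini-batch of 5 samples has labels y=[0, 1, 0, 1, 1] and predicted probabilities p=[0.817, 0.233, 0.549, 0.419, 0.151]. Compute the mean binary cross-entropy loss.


L[0] = -ln(1-0.817) = -ln(0.183) = 1.6983
L[1] = -ln(0.233) = 1.4567
L[2] = -ln(1-0.549) = -ln(0.451) = 0.7963
L[3] = -ln(0.419) = 0.8699
L[4] = -ln(0.151) = 1.8905
mean = (1.6983 + 1.4567 + 0.7963 + 0.8699 + 1.8905)/5 = 1.3423

1.3423


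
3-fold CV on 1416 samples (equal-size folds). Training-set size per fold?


Fold size = 1416/3 = 472
Training per fold = 1416 - 472 = 944

944


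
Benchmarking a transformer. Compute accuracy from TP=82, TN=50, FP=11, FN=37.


Accuracy = (TP+TN)/(TP+TN+FP+FN)
= (82+50)/(180)
= 132/180 = 73.33%

73.33%


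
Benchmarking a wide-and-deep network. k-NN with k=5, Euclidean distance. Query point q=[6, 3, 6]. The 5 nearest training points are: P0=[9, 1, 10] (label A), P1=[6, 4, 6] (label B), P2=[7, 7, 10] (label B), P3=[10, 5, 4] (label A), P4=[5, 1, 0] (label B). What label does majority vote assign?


d(q,P0) = 5.3852  (label A)
d(q,P1) = 1.0  (label B)
d(q,P2) = 5.7446  (label B)
d(q,P3) = 4.899  (label A)
d(q,P4) = 6.4031  (label B)
Votes: A=2, B=3
Majority → B

B


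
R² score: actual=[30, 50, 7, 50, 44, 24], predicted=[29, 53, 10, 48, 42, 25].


ȳ = 34.1667
SS_res = Σ(y-ŷ)² = 28
SS_tot = Σ(y-ȳ)² = 1456.83
R² = 1 - SS_res/SS_tot = 1 - 0.0192 = 0.9808

0.9808


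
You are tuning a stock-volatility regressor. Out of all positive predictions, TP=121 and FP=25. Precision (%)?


Precision = TP/(TP+FP)
= 121/(121+25)
= 121/146 = 82.88%

82.88%


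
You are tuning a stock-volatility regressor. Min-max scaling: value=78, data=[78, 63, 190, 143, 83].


min=63, max=190
(78-63)/(190-63) = 15/127 = 0.1181

0.1181


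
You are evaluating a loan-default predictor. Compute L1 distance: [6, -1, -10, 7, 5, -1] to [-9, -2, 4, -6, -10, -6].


d = |6+ 9| + |-1+ 2| + |-10-4| + |7+ 6| + |5+ 10| + |-1+ 6|
  = 15 + 1 + 14 + 13 + 15 + 5
  = 63

63


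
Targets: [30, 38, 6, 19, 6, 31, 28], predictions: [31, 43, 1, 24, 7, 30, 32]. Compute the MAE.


Absolute errors: |30-31|=1, |38-43|=5, |6-1|=5, |19-24|=5, |6-7|=1, |31-30|=1, |28-32|=4
Sum = 22
MAE = 22/7 = 22/7

22/7


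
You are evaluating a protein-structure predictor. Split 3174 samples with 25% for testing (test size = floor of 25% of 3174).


Test = ⌊3174·25/100⌋ = 793
Train = 3174 - 793 = 2381

Train: 2381, Test: 793


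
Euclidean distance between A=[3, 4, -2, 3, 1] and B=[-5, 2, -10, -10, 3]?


d = √((3+ 5)² + (4-2)² + (-2+ 10)² + (3+ 10)² + (1-3)²)
  = √(64 + 4 + 64 + 169 + 4)
  = √305 = 17.4642

17.4642


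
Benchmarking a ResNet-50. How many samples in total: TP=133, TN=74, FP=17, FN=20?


Total = TP + TN + FP + FN
= 133 + 74 + 17 + 20
= 244
(Predicted positive: 150, predicted negative: 94)

244


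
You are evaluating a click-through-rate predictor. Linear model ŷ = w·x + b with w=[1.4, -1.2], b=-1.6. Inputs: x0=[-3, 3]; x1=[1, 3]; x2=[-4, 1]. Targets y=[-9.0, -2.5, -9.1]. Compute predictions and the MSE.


ŷ0 = (1.4)·(-3) + (-1.2)·(3) - 1.6 = -9.4
ŷ1 = (1.4)·(1) + (-1.2)·(3) - 1.6 = -3.8
ŷ2 = (1.4)·(-4) + (-1.2)·(1) - 1.6 = -8.4
errors² = [0.16, 1.69, 0.49]
MSE = 2.3400/3 = 0.78

0.78


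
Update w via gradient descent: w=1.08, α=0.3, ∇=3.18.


w_new = w - α·∇
= 1.08 - 0.3·3.18
= 1.08 - 0.954
= 0.126

0.126


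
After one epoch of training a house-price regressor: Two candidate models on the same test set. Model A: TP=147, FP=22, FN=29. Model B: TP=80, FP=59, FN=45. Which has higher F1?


Model A: P=147/169=0.8698, R=147/176=0.8352, F1=2PR/(P+R)=2TP/(2TP+FP+FN)=294/345=0.8522
Model B: P=80/139=0.5755, R=80/125=0.64, F1=2PR/(P+R)=2TP/(2TP+FP+FN)=160/264=0.6061
0.8522 > 0.6061 → Model A

Model A


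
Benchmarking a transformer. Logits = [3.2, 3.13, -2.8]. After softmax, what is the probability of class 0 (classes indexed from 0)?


Exponentials: e^3.2=24.5325, e^3.13=22.874, e^-2.8=0.0608
Sum = 47.4673
Softmax = [0.5168, 0.4819, 0.0013]
p[0] = 24.5325/47.4673 = 0.5168

0.5168


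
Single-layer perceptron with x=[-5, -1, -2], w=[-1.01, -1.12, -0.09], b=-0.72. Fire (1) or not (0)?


z = (-5)·(-1.01) + (-1)·(-1.12) + (-2)·(-0.09) - 0.72
  = 5.63
step(z) = 1 (z≥0)

1


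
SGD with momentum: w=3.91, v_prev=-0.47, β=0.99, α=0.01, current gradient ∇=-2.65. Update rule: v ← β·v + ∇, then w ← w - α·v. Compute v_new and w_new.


v_new = 0.99·-0.47 - 2.65 = -0.4653 - 2.65 = -3.1153
w_new = 3.91 - 0.01·-3.1153 = 3.91 + 0.031153 = 3.941153

v_new=-3.1153, w_new=3.941153


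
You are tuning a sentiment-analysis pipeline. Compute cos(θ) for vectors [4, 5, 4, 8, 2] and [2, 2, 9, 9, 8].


A·B = 4·2 + 5·2 + 4·9 + 8·9 + 2·8 = 142
‖A‖ = √125 = 11.1803, ‖B‖ = √234 = 15.2971
cos = 142/(√125·√234) = 142/√29250 = 0.8303

0.8303


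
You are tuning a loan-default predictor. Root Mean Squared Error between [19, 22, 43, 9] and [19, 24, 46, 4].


MSE = 38/4 = 9.5
RMSE = √(38/4) = 3.0822

3.0822


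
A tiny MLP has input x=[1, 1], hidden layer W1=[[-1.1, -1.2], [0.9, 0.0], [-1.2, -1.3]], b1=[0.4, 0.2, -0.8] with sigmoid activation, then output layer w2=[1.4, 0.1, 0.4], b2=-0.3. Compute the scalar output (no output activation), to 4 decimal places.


z1[0] = (-1.1)·(1) + (-1.2)·(1) + 0.4 = -1.9
z1[1] = (0.9)·(1) + (0.0)·(1) + 0.2 = 1.1
z1[2] = (-1.2)·(1) + (-1.3)·(1) - 0.8 = -3.3
h = sigmoid(z1) = [0.1301, 0.7503, 0.0356]
output = (1.4)·(0.1301) + (0.1)·(0.7503) + (0.4)·(0.0356) - 0.3 = -0.0286

-0.0286


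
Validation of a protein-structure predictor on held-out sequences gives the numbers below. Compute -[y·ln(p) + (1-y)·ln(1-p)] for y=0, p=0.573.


BCE = -[y·ln(p) + (1-y)·ln(1-p)]
= -0 - 1·ln(1-0.573)
= -ln(0.427) = 0.851

0.851


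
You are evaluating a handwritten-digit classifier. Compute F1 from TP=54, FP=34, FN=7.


Precision = 54/88 = 0.6136
Recall = 54/61 = 0.8852
F1 = 2·P·R/(P+R) = 2·TP/(2·TP+FP+FN) = 108/(108+34+7) = 108/149 = 0.7248

0.7248


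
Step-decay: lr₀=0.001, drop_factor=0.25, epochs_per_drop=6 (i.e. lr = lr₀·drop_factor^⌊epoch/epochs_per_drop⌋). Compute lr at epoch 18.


n_drops = ⌊18/6⌋ = 3
lr = 0.001·0.25^3 = 0.001·0.015625 = 0.000015625

0.000015625


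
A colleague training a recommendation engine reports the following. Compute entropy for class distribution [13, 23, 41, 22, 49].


Probabilities: [13/148, 23/148, 41/148, 22/148, 49/148] ≈ [0.0878, 0.1554, 0.277, 0.1486, 0.3311]
H = -((13/148)·log₂(13/148) + (23/148)·log₂(23/148) + (41/148)·log₂(41/148) + (22/148)·log₂(22/148) + (49/148)·log₂(49/148))
  = 2.1754 bits

2.1754 bits


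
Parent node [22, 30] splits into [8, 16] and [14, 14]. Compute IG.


Parent = [22, 30], H_parent = 0.9829
H_left = 0.9183 (n=24), H_right = 1 (n=28)
H_children = (24/52)·0.9183 + (28/52)·1 = 0.9623
IG = 0.9829 - 0.9623 = 0.0206

0.0206


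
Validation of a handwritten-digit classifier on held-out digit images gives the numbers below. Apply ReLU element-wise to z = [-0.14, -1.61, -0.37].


ReLU(-0.14) = max(0, -0.14) = 0.0
ReLU(-1.61) = max(0, -1.61) = 0.0
ReLU(-0.37) = max(0, -0.37) = 0.0
result = [0.0, 0.0, 0.0]

[0.0, 0.0, 0.0]


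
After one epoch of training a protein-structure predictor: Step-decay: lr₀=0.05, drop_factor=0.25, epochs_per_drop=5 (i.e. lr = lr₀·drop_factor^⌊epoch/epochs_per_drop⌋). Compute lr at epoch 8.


n_drops = ⌊8/5⌋ = 1
lr = 0.05·0.25^1 = 0.05·0.25 = 0.0125

0.0125


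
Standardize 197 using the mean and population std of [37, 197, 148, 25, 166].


μ = 114.6, σ = 70.1387
z = (197 - 114.6)/70.1387 = 1.1748

1.1748


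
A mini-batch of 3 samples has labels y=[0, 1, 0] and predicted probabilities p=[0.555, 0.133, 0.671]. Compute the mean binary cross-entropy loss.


L[0] = -ln(1-0.555) = -ln(0.445) = 0.8097
L[1] = -ln(0.133) = 2.0174
L[2] = -ln(1-0.671) = -ln(0.329) = 1.1117
mean = (0.8097 + 2.0174 + 1.1117)/3 = 1.3129

1.3129


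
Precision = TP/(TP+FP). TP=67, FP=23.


Precision = TP/(TP+FP)
= 67/(67+23)
= 67/90 = 74.44%

74.44%


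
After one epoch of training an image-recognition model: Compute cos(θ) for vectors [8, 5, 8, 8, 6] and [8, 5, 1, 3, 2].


A·B = 8·8 + 5·5 + 8·1 + 8·3 + 6·2 = 133
‖A‖ = √253 = 15.906, ‖B‖ = √103 = 10.1489
cos = 133/(√253·√103) = 133/√26059 = 0.8239

0.8239


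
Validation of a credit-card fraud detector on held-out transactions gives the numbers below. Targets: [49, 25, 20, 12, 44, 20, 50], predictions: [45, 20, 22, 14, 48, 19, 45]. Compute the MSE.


Squared errors: (49-45)²=16, (25-20)²=25, (20-22)²=4, (12-14)²=4, (44-48)²=16, (20-19)²=1, (50-45)²=25
Sum = 91
MSE = 91/7 = 13

13


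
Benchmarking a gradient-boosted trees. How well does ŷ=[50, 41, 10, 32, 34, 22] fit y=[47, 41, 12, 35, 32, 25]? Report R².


ȳ = 32
SS_res = Σ(y-ŷ)² = 35
SS_tot = Σ(y-ȳ)² = 764
R² = 1 - SS_res/SS_tot = 1 - 0.0458 = 0.9542

0.9542


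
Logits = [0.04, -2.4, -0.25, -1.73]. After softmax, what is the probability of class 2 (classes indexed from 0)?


Exponentials: e^0.04=1.0408, e^-2.4=0.0907, e^-0.25=0.7788, e^-1.73=0.1773
Sum = 2.0876
Softmax = [0.4986, 0.0435, 0.3731, 0.0849]
p[2] = 0.7788/2.0876 = 0.3731

0.3731


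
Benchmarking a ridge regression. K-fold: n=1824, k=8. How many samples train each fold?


Fold size = 1824/8 = 228
Training per fold = 1824 - 228 = 1596

1596


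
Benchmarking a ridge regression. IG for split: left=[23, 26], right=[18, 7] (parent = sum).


Parent = [41, 33], H_parent = 0.9916
H_left = 0.9973 (n=49), H_right = 0.8555 (n=25)
H_children = (49/74)·0.9973 + (25/74)·0.8555 = 0.9494
IG = 0.9916 - 0.9494 = 0.0422

0.0422


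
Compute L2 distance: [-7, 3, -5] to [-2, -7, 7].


d = √((-7+ 2)² + (3+ 7)² + (-5-7)²)
  = √(25 + 100 + 144)
  = √269 = 16.4012

16.4012


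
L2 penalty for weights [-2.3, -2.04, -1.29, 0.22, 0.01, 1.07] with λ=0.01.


‖w‖₂² = (-2.3)² + (-2.04)² + (-1.29)² + (0.22)² + (0.01)² + (1.07)²
     = 5.29 + 4.1616 + 1.6641 + 0.0484 + 0.0001 + 1.1449
     = 12.3091
λ·‖w‖₂² = 0.01·12.3091 = 0.123091

0.123091


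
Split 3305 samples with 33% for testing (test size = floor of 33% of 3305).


Test = ⌊3305·33/100⌋ = 1090
Train = 3305 - 1090 = 2215

Train: 2215, Test: 1090


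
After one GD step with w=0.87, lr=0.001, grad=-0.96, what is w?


w_new = w - α·∇
= 0.87 - 0.001·-0.96
= 0.87 + 0.00096
= 0.87096

0.87096


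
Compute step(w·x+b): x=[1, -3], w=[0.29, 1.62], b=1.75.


z = (1)·(0.29) + (-3)·(1.62) + 1.75
  = -2.82
step(z) = 0 (z<0)

0


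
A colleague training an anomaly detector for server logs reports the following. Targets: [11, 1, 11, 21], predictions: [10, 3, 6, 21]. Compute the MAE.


Absolute errors: |11-10|=1, |1-3|=2, |11-6|=5, |21-21|=0
Sum = 8
MAE = 8/4 = 2

2


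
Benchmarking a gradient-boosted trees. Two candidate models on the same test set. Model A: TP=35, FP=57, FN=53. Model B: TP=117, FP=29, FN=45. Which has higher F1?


Model A: P=35/92=0.3804, R=35/88=0.3977, F1=2PR/(P+R)=2TP/(2TP+FP+FN)=70/180=0.3889
Model B: P=117/146=0.8014, R=117/162=0.7222, F1=2PR/(P+R)=2TP/(2TP+FP+FN)=234/308=0.7597
0.3889 < 0.7597 → Model B

Model B


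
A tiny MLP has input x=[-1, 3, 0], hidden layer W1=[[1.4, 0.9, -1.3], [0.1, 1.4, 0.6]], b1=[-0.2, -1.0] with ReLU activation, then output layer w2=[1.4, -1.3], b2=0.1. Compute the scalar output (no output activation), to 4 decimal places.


z1[0] = (1.4)·(-1) + (0.9)·(3) + (-1.3)·(0) - 0.2 = 1.1
z1[1] = (0.1)·(-1) + (1.4)·(3) + (0.6)·(0) - 1.0 = 3.1
h = ReLU(z1) = [1.1, 3.1]
output = (1.4)·(1.1) + (-1.3)·(3.1) + 0.1 = -2.39

-2.39


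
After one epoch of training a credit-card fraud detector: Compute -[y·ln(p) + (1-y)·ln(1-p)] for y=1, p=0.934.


BCE = -[y·ln(p) + (1-y)·ln(1-p)]
= -1·ln(0.934) - 0
= -ln(0.934) = 0.0683

0.0683


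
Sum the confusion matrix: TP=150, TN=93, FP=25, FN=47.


Total = TP + TN + FP + FN
= 150 + 93 + 25 + 47
= 315
(Predicted positive: 175, predicted negative: 140)

315


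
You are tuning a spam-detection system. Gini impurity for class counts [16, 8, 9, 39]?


Probabilities: [16/72, 8/72, 9/72, 39/72] ≈ [0.2222, 0.1111, 0.125, 0.5417]
Σpᵢ² = (256 + 64 + 81 + 1521)/72² = 1922/5184
Gini = 1 - Σpᵢ² = 1 - 1922/5184 = 0.6292

0.6292


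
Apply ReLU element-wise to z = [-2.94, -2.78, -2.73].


ReLU(-2.94) = max(0, -2.94) = 0.0
ReLU(-2.78) = max(0, -2.78) = 0.0
ReLU(-2.73) = max(0, -2.73) = 0.0
result = [0.0, 0.0, 0.0]

[0.0, 0.0, 0.0]


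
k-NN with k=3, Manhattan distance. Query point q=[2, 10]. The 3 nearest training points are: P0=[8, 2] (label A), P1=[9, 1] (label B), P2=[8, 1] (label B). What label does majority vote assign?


d(q,P0) = 14  (label A)
d(q,P1) = 16  (label B)
d(q,P2) = 15  (label B)
Votes: A=1, B=2
Majority → B

B


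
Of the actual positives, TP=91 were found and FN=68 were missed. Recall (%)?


Recall = TP/(TP+FN)
= 91/(91+68)
= 91/159 = 57.23%

57.23%


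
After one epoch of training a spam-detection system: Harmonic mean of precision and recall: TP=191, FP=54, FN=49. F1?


Precision = 191/245 = 0.7796
Recall = 191/240 = 0.7958
F1 = 2·P·R/(P+R) = 2·TP/(2·TP+FP+FN) = 382/(382+54+49) = 382/485 = 0.7876

0.7876


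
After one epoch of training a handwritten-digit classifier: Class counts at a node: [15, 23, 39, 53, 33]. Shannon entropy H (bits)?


Probabilities: [15/163, 23/163, 39/163, 53/163, 33/163] ≈ [0.092, 0.1411, 0.2393, 0.3252, 0.2025]
H = -((15/163)·log₂(15/163) + (23/163)·log₂(23/163) + (39/163)·log₂(39/163) + (53/163)·log₂(53/163) + (33/163)·log₂(33/163))
  = 2.2026 bits

2.2026 bits


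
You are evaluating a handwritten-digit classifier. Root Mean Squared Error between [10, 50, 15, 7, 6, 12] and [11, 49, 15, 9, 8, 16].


MSE = 26/6 = 4.3333
RMSE = √(26/6) = 2.0817

2.0817


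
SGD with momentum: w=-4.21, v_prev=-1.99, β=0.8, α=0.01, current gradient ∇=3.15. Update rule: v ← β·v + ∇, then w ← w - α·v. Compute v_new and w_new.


v_new = 0.8·-1.99 + 3.15 = -1.592 + 3.15 = 1.558
w_new = -4.21 - 0.01·1.558 = -4.21 - 0.01558 = -4.22558

v_new=1.558, w_new=-4.22558


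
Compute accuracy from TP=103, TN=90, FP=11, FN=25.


Accuracy = (TP+TN)/(TP+TN+FP+FN)
= (103+90)/(229)
= 193/229 = 84.28%

84.28%


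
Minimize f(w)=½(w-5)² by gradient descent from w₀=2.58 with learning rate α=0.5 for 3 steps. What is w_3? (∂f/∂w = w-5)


step 1: grad = 2.58-5 = -2.42; w = 2.58 - 0.5·(-2.42) = 3.79
step 2: grad = 3.79-5 = -1.21; w = 3.79 - 0.5·(-1.21) = 4.395
step 3: grad = 4.395-5 = -0.605; w = 4.395 - 0.5·(-0.605) = 4.6975

4.6975


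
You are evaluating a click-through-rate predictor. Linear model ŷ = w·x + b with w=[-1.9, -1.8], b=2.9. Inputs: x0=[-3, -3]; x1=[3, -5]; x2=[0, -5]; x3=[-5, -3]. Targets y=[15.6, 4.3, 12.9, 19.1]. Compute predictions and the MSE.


ŷ0 = (-1.9)·(-3) + (-1.8)·(-3) + 2.9 = 14.0
ŷ1 = (-1.9)·(3) + (-1.8)·(-5) + 2.9 = 6.2
ŷ2 = (-1.9)·(0) + (-1.8)·(-5) + 2.9 = 11.9
ŷ3 = (-1.9)·(-5) + (-1.8)·(-3) + 2.9 = 17.8
errors² = [2.56, 3.61, 1.0, 1.69]
MSE = 8.8600/4 = 2.215

2.215


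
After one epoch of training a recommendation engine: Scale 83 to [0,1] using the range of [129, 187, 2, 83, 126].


min=2, max=187
(83-2)/(187-2) = 81/185 = 0.4378

0.4378


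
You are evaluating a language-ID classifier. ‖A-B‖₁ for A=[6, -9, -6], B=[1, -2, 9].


d = |6-1| + |-9+ 2| + |-6-9|
  = 5 + 7 + 15
  = 27

27


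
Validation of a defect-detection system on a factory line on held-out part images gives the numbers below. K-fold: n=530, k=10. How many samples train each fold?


Fold size = 530/10 = 53
Training per fold = 530 - 53 = 477

477


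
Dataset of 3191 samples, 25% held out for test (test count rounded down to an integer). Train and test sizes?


Test = ⌊3191·25/100⌋ = 797
Train = 3191 - 797 = 2394

Train: 2394, Test: 797


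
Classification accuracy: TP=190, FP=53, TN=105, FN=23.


Accuracy = (TP+TN)/(TP+TN+FP+FN)
= (190+105)/(371)
= 295/371 = 79.51%

79.51%


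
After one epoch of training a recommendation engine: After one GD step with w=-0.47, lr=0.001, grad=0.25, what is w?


w_new = w - α·∇
= -0.47 - 0.001·0.25
= -0.47 - 0.00025
= -0.47025

-0.47025


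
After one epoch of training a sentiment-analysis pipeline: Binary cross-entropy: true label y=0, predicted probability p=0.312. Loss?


BCE = -[y·ln(p) + (1-y)·ln(1-p)]
= -0 - 1·ln(1-0.312)
= -ln(0.688) = 0.374

0.374


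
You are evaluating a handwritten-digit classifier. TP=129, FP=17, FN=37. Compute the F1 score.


Precision = 129/146 = 0.8836
Recall = 129/166 = 0.7771
F1 = 2·P·R/(P+R) = 2·TP/(2·TP+FP+FN) = 258/(258+17+37) = 258/312 = 0.8269

0.8269


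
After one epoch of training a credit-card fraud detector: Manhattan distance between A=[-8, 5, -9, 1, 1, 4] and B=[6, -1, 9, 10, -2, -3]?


d = |-8-6| + |5+ 1| + |-9-9| + |1-10| + |1+ 2| + |4+ 3|
  = 14 + 6 + 18 + 9 + 3 + 7
  = 57

57


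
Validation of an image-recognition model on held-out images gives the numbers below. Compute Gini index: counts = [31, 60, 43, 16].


Probabilities: [31/150, 60/150, 43/150, 16/150] ≈ [0.2067, 0.4, 0.2867, 0.1067]
Σpᵢ² = (961 + 3600 + 1849 + 256)/150² = 6666/22500
Gini = 1 - Σpᵢ² = 1 - 6666/22500 = 0.7037

0.7037


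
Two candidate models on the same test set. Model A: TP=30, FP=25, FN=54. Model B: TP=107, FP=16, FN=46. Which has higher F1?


Model A: P=30/55=0.5455, R=30/84=0.3571, F1=2PR/(P+R)=2TP/(2TP+FP+FN)=60/139=0.4317
Model B: P=107/123=0.8699, R=107/153=0.6993, F1=2PR/(P+R)=2TP/(2TP+FP+FN)=214/276=0.7754
0.4317 < 0.7754 → Model B

Model B


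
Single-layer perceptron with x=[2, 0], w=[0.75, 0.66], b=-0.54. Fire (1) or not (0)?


z = (2)·(0.75) + (0)·(0.66) - 0.54
  = 0.96
step(z) = 1 (z≥0)

1


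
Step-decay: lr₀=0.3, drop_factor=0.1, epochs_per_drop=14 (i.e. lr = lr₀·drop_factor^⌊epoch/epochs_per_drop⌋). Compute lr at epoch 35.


n_drops = ⌊35/14⌋ = 2
lr = 0.3·0.1^2 = 0.3·0.01 = 0.003

0.003


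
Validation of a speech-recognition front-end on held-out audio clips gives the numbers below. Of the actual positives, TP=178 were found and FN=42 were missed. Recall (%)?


Recall = TP/(TP+FN)
= 178/(178+42)
= 178/220 = 80.91%

80.91%


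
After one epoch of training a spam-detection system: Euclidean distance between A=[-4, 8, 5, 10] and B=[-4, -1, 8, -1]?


d = √((-4+ 4)² + (8+ 1)² + (5-8)² + (10+ 1)²)
  = √(0 + 81 + 9 + 121)
  = √211 = 14.5258

14.5258


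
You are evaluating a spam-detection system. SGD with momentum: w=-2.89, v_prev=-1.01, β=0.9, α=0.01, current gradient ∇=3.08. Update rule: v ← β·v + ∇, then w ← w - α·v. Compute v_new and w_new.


v_new = 0.9·-1.01 + 3.08 = -0.909 + 3.08 = 2.171
w_new = -2.89 - 0.01·2.171 = -2.89 - 0.02171 = -2.91171

v_new=2.171, w_new=-2.91171


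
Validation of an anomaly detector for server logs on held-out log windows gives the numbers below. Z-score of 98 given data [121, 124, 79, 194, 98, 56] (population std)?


μ = 112, σ = 43.5316
z = (98 - 112)/43.5316 = -0.3216

-0.3216


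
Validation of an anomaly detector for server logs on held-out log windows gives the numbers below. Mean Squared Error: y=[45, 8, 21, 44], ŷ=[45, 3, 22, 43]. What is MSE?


Squared errors: (45-45)²=0, (8-3)²=25, (21-22)²=1, (44-43)²=1
Sum = 27
MSE = 27/4 = 27/4

27/4


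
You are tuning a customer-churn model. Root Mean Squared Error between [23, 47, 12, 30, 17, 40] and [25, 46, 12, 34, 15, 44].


MSE = 41/6 = 6.8333
RMSE = √(41/6) = 2.6141

2.6141


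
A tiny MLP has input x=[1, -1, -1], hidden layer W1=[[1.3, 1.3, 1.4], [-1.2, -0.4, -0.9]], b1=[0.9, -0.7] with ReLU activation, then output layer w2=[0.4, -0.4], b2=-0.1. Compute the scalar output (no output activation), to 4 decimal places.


z1[0] = (1.3)·(1) + (1.3)·(-1) + (1.4)·(-1) + 0.9 = -0.5
z1[1] = (-1.2)·(1) + (-0.4)·(-1) + (-0.9)·(-1) - 0.7 = -0.6
h = ReLU(z1) = [0.0, 0.0]
output = (0.4)·(0.0) + (-0.4)·(0.0) - 0.1 = -0.1

-0.1


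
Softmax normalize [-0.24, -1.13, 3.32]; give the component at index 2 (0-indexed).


Exponentials: e^-0.24=0.7866, e^-1.13=0.323, e^3.32=27.6604
Sum = 28.77
Softmax = [0.0273, 0.0112, 0.9614]
p[2] = 27.6604/28.77 = 0.9614

0.9614


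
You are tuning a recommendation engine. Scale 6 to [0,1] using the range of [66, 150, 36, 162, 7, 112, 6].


min=6, max=162
(6-6)/(162-6) = 0/156 = 0.0

0.0


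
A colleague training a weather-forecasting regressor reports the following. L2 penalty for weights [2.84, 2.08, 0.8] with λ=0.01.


‖w‖₂² = (2.84)² + (2.08)² + (0.8)²
     = 8.0656 + 4.3264 + 0.64
     = 13.032
λ·‖w‖₂² = 0.01·13.032 = 0.13032

0.13032


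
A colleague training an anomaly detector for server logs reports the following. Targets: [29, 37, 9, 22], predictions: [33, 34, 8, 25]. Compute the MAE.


Absolute errors: |29-33|=4, |37-34|=3, |9-8|=1, |22-25|=3
Sum = 11
MAE = 11/4 = 11/4

11/4


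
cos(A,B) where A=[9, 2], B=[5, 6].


A·B = 9·5 + 2·6 = 57
‖A‖ = √85 = 9.2195, ‖B‖ = √61 = 7.8102
cos = 57/(√85·√61) = 57/√5185 = 0.7916

0.7916


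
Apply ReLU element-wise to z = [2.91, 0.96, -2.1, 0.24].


ReLU(2.91) = max(0, 2.91) = 2.91
ReLU(0.96) = max(0, 0.96) = 0.96
ReLU(-2.1) = max(0, -2.1) = 0.0
ReLU(0.24) = max(0, 0.24) = 0.24
result = [2.91, 0.96, 0.0, 0.24]

[2.91, 0.96, 0.0, 0.24]


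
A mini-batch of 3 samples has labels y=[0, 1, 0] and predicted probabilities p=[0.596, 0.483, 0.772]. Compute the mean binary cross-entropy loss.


L[0] = -ln(1-0.596) = -ln(0.404) = 0.9063
L[1] = -ln(0.483) = 0.7277
L[2] = -ln(1-0.772) = -ln(0.228) = 1.4784
mean = (0.9063 + 0.7277 + 1.4784)/3 = 1.0375

1.0375


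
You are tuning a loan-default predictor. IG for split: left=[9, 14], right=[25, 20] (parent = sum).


Parent = [34, 34], H_parent = 1
H_left = 0.9656 (n=23), H_right = 0.9911 (n=45)
H_children = (23/68)·0.9656 + (45/68)·0.9911 = 0.9825
IG = 1 - 0.9825 = 0.0175

0.0175


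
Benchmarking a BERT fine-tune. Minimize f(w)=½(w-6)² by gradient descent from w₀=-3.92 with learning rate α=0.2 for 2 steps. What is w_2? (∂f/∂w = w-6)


step 1: grad = -3.92-6 = -9.92; w = -3.92 - 0.2·(-9.92) = -1.936
step 2: grad = -1.936-6 = -7.936; w = -1.936 - 0.2·(-7.936) = -0.3488

-0.3488


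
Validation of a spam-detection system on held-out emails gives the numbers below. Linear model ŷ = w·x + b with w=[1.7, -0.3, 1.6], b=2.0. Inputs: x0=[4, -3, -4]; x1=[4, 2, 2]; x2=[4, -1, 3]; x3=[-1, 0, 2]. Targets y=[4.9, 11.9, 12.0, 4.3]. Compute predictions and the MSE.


ŷ0 = (1.7)·(4) + (-0.3)·(-3) + (1.6)·(-4) + 2.0 = 3.3
ŷ1 = (1.7)·(4) + (-0.3)·(2) + (1.6)·(2) + 2.0 = 11.4
ŷ2 = (1.7)·(4) + (-0.3)·(-1) + (1.6)·(3) + 2.0 = 13.9
ŷ3 = (1.7)·(-1) + (-0.3)·(0) + (1.6)·(2) + 2.0 = 3.5
errors² = [2.56, 0.25, 3.61, 0.64]
MSE = 7.0600/4 = 1.765

1.765


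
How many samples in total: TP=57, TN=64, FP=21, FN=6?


Total = TP + TN + FP + FN
= 57 + 64 + 21 + 6
= 148
(Predicted positive: 78, predicted negative: 70)

148


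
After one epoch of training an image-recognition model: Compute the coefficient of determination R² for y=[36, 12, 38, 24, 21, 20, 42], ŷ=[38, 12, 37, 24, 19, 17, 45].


ȳ = 27.5714
SS_res = Σ(y-ŷ)² = 27
SS_tot = Σ(y-ȳ)² = 743.71
R² = 1 - SS_res/SS_tot = 1 - 0.0363 = 0.9637

0.9637


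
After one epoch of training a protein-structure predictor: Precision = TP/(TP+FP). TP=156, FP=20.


Precision = TP/(TP+FP)
= 156/(156+20)
= 156/176 = 88.64%

88.64%


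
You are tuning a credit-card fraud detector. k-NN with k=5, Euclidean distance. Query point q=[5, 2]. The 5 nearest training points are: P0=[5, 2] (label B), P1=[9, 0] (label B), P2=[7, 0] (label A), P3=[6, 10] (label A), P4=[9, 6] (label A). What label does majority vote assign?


d(q,P0) = 0.0  (label B)
d(q,P1) = 4.4721  (label B)
d(q,P2) = 2.8284  (label A)
d(q,P3) = 8.0623  (label A)
d(q,P4) = 5.6569  (label A)
Votes: A=3, B=2
Majority → A

A


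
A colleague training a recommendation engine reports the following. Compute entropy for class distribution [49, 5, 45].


Probabilities: [49/99, 5/99, 45/99] ≈ [0.4949, 0.0505, 0.4545]
H = -((49/99)·log₂(49/99) + (5/99)·log₂(5/99) + (45/99)·log₂(45/99))
  = 1.2368 bits

1.2368 bits


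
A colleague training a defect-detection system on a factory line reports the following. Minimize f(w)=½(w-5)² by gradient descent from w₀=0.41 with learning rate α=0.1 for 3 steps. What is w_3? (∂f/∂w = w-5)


step 1: grad = 0.41-5 = -4.59; w = 0.41 - 0.1·(-4.59) = 0.869
step 2: grad = 0.869-5 = -4.131; w = 0.869 - 0.1·(-4.131) = 1.2821
step 3: grad = 1.2821-5 = -3.7179; w = 1.2821 - 0.1·(-3.7179) = 1.65389

1.65389


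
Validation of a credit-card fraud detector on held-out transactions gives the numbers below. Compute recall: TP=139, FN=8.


Recall = TP/(TP+FN)
= 139/(139+8)
= 139/147 = 94.56%

94.56%
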